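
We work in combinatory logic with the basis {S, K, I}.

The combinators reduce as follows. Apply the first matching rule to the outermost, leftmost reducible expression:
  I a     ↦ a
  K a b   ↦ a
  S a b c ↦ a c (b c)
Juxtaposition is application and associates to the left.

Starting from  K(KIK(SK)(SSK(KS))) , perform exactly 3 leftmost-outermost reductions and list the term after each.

  start: K(KIK(SK)(SSK(KS)))
  [1] K(I(SK)(SSK(KS)))
  [2] K(SK(SSK(KS)))
  [3] K(SK(S(KS)(K(KS))))

Answer: after 3 steps: K(SK(S(KS)(K(KS))))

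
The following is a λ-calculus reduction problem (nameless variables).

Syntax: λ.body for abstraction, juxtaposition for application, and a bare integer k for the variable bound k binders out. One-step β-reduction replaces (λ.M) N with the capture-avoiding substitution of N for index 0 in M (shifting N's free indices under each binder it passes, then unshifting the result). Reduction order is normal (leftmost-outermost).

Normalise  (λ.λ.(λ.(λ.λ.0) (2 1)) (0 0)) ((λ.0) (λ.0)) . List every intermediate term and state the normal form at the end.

  start: (λ.λ.(λ.(λ.λ.0) (2 1)) (0 0)) ((λ.0) (λ.0))
  step 1: λ.(λ.(λ.λ.0) ((λ.0) (λ.0) 1)) (0 0)
  step 2: λ.(λ.λ.0) ((λ.0) (λ.0) 0)
  step 3: λ.λ.0

Answer: normal form = λ.λ.0  (in 3 steps)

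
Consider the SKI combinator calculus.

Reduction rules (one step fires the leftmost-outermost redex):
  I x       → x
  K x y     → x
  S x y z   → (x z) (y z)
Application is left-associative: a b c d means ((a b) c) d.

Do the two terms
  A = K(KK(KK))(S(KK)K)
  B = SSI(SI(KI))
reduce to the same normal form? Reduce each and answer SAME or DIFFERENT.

Answer: DIFFERENT — A ⇓ K, B ⇓ S(SI(KI))(SI(KI))

Derivation:
Term A:
  start: K(KK(KK))(S(KK)K)
  →1  KK(KK)
  →2  K

Term B:
  start: SSI(SI(KI))
  →1  S(SI(KI))(I(SI(KI)))
  →2  S(SI(KI))(SI(KI))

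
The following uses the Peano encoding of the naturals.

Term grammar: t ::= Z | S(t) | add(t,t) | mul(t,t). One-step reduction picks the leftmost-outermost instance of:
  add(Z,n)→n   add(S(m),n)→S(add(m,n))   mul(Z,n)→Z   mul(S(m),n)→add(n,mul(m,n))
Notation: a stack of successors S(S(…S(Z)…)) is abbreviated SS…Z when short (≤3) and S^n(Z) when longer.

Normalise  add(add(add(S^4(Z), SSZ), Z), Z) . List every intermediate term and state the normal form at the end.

Answer: normal form = S^6(Z)  (in 19 steps)

Reduction:
  start: add(add(add(S^4(Z), SSZ), Z), Z)
  [1] add(add(S(add(SSSZ, SSZ)), Z), Z)
  [2] add(S(add(add(SSSZ, SSZ), Z)), Z)
  [3] S(add(add(add(SSSZ, SSZ), Z), Z))
  [4] S(add(add(S(add(SSZ, SSZ)), Z), Z))
  [5] S(add(S(add(add(SSZ, SSZ), Z)), Z))
  [6] S(S(add(add(add(SSZ, SSZ), Z), Z)))
  [7] S(S(add(add(S(add(SZ, SSZ)), Z), Z)))
  [8] S(S(add(S(add(add(SZ, SSZ), Z)), Z)))
  [9] S(S(S(add(add(add(SZ, SSZ), Z), Z))))
  [10] S(S(S(add(add(S(add(Z, SSZ)), Z), Z))))
  [11] S(S(S(add(S(add(add(Z, SSZ), Z)), Z))))
  [12] S(S(S(S(add(add(add(Z, SSZ), Z), Z)))))
  [13] S(S(S(S(add(add(SSZ, Z), Z)))))
  [14] S(S(S(S(add(S(add(SZ, Z)), Z)))))
  [15] S(S(S(S(S(add(add(SZ, Z), Z))))))
  [16] S(S(S(S(S(add(S(add(Z, Z)), Z))))))
  [17] S(S(S(S(S(S(add(add(Z, Z), Z)))))))
  [18] S(S(S(S(S(S(add(Z, Z)))))))
  [19] S^6(Z)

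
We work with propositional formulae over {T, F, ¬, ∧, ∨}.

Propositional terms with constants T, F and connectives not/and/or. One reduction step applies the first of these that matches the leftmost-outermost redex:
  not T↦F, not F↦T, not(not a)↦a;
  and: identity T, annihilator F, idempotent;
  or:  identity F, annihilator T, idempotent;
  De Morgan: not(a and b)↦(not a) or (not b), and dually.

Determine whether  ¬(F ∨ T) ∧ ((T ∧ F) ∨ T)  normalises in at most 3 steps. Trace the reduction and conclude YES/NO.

Answer: NO — after 3 steps the term is ¬T ∧ ((T ∧ F) ∨ T), not yet normal

Working:
  start: ¬(F ∨ T) ∧ ((T ∧ F) ∨ T)
  step 1: (¬F ∧ ¬T) ∧ ((T ∧ F) ∨ T)
  step 2: (T ∧ ¬T) ∧ ((T ∧ F) ∨ T)
  step 3: ¬T ∧ ((T ∧ F) ∨ T)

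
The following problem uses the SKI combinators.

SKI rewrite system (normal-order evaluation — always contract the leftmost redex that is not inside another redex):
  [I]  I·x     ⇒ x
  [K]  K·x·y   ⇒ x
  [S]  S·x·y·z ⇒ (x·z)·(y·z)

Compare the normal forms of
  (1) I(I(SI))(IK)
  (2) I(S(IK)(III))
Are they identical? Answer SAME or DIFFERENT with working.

Answer: DIFFERENT — A ⇓ SIK, B ⇓ SKI

Working:
Term A:
  start: I(I(SI))(IK)
  [1] I(SI)(IK)
  [2] SI(IK)
  [3] SIK

Term B:
  start: I(S(IK)(III))
  [1] S(IK)(III)
  [2] SK(III)
  [3] SK(II)
  [4] SKI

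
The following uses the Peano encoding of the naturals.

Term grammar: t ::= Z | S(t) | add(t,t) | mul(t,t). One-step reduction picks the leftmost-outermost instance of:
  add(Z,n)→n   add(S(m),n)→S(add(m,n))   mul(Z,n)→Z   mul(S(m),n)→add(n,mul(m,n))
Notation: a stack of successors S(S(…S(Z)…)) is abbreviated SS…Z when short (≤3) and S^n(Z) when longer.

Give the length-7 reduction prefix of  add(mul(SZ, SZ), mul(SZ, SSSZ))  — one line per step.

  start: add(mul(SZ, SZ), mul(SZ, SSSZ))
  →1  add(add(SZ, mul(Z, SZ)), mul(SZ, SSSZ))
  →2  add(S(add(Z, mul(Z, SZ))), mul(SZ, SSSZ))
  →3  S(add(add(Z, mul(Z, SZ)), mul(SZ, SSSZ)))
  →4  S(add(mul(Z, SZ), mul(SZ, SSSZ)))
  →5  S(add(Z, mul(SZ, SSSZ)))
  →6  S(mul(SZ, SSSZ))
  →7  S(add(SSSZ, mul(Z, SSSZ)))

Answer: after 7 steps: S(add(SSSZ, mul(Z, SSSZ)))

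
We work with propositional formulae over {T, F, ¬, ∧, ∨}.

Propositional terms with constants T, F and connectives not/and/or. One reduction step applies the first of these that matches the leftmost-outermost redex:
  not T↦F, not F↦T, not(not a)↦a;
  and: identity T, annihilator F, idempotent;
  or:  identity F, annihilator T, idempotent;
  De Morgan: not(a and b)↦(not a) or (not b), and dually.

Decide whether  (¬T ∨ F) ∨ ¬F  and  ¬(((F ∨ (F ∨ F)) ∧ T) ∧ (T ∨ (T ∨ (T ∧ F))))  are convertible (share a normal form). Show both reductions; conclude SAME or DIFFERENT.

Term A:
  start: (¬T ∨ F) ∨ ¬F
  step 1: ¬T ∨ ¬F
  step 2: F ∨ ¬F
  step 3: ¬F
  step 4: T

Term B:
  start: ¬(((F ∨ (F ∨ F)) ∧ T) ∧ (T ∨ (T ∨ (T ∧ F))))
  step 1: ¬((F ∨ (F ∨ F)) ∧ T) ∨ ¬(T ∨ (T ∨ (T ∧ F)))
  step 2: (¬(F ∨ (F ∨ F)) ∨ ¬T) ∨ ¬(T ∨ (T ∨ (T ∧ F)))
  step 3: ((¬F ∧ ¬(F ∨ F)) ∨ ¬T) ∨ ¬(T ∨ (T ∨ (T ∧ F)))
  step 4: ((T ∧ ¬(F ∨ F)) ∨ ¬T) ∨ ¬(T ∨ (T ∨ (T ∧ F)))
  step 5: (¬(F ∨ F) ∨ ¬T) ∨ ¬(T ∨ (T ∨ (T ∧ F)))
  step 6: ((¬F ∧ ¬F) ∨ ¬T) ∨ ¬(T ∨ (T ∨ (T ∧ F)))
  step 7: (¬F ∨ ¬T) ∨ ¬(T ∨ (T ∨ (T ∧ F)))
  step 8: (T ∨ ¬T) ∨ ¬(T ∨ (T ∨ (T ∧ F)))
  step 9: T ∨ ¬(T ∨ (T ∨ (T ∧ F)))
  step 10: T

Answer: SAME — A ⇓ T, B ⇓ T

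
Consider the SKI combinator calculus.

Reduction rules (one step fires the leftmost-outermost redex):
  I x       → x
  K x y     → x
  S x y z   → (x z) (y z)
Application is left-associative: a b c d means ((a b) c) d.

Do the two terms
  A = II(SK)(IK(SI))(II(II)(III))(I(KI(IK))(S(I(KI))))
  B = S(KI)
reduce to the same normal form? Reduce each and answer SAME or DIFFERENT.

Term A:
  start: II(SK)(IK(SI))(II(II)(III))(I(KI(IK))(S(I(KI))))
  step 1: I(SK)(IK(SI))(II(II)(III))(I(KI(IK))(S(I(KI))))
  step 2: SK(IK(SI))(II(II)(III))(I(KI(IK))(S(I(KI))))
  step 3: K(II(II)(III))(IK(SI)(II(II)(III)))(I(KI(IK))(S(I(KI))))
  step 4: II(II)(III)(I(KI(IK))(S(I(KI))))
  step 5: I(II)(III)(I(KI(IK))(S(I(KI))))
  step 6: II(III)(I(KI(IK))(S(I(KI))))
  step 7: I(III)(I(KI(IK))(S(I(KI))))
  step 8: III(I(KI(IK))(S(I(KI))))
  step 9: II(I(KI(IK))(S(I(KI))))
  step 10: I(I(KI(IK))(S(I(KI))))
  step 11: I(KI(IK))(S(I(KI)))
  step 12: KI(IK)(S(I(KI)))
  step 13: I(S(I(KI)))
  step 14: S(I(KI))
  step 15: S(KI)

Term B:
  start: S(KI)

Answer: SAME — A ⇓ S(KI), B ⇓ S(KI)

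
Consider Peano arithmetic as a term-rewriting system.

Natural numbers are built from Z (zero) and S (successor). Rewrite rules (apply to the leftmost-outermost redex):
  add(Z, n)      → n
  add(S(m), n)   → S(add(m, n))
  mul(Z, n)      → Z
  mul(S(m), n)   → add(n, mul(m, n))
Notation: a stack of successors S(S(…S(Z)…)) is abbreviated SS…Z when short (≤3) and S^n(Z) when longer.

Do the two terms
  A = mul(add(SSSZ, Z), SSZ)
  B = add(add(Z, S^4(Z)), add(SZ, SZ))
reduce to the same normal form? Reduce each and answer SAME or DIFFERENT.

Term A:
  start: mul(add(SSSZ, Z), SSZ)
  step 1: mul(S(add(SSZ, Z)), SSZ)
  step 2: add(SSZ, mul(add(SSZ, Z), SSZ))
  step 3: S(add(SZ, mul(add(SSZ, Z), SSZ)))
  step 4: S(S(add(Z, mul(add(SSZ, Z), SSZ))))
  step 5: S(S(mul(add(SSZ, Z), SSZ)))
  step 6: S(S(mul(S(add(SZ, Z)), SSZ)))
  step 7: S(S(add(SSZ, mul(add(SZ, Z), SSZ))))
  step 8: S(S(S(add(SZ, mul(add(SZ, Z), SSZ)))))
  step 9: S(S(S(S(add(Z, mul(add(SZ, Z), SSZ))))))
  step 10: S(S(S(S(mul(add(SZ, Z), SSZ)))))
  step 11: S(S(S(S(mul(S(add(Z, Z)), SSZ)))))
  step 12: S(S(S(S(add(SSZ, mul(add(Z, Z), SSZ))))))
  step 13: S(S(S(S(S(add(SZ, mul(add(Z, Z), SSZ)))))))
  step 14: S(S(S(S(S(S(add(Z, mul(add(Z, Z), SSZ))))))))
  step 15: S(S(S(S(S(S(mul(add(Z, Z), SSZ)))))))
  step 16: S(S(S(S(S(S(mul(Z, SSZ)))))))
  step 17: S^6(Z)

Term B:
  start: add(add(Z, S^4(Z)), add(SZ, SZ))
  step 1: add(S^4(Z), add(SZ, SZ))
  step 2: S(add(SSSZ, add(SZ, SZ)))
  step 3: S(S(add(SSZ, add(SZ, SZ))))
  step 4: S(S(S(add(SZ, add(SZ, SZ)))))
  step 5: S(S(S(S(add(Z, add(SZ, SZ))))))
  step 6: S(S(S(S(add(SZ, SZ)))))
  step 7: S(S(S(S(S(add(Z, SZ))))))
  step 8: S^6(Z)

Answer: SAME — A ⇓ S^6(Z), B ⇓ S^6(Z)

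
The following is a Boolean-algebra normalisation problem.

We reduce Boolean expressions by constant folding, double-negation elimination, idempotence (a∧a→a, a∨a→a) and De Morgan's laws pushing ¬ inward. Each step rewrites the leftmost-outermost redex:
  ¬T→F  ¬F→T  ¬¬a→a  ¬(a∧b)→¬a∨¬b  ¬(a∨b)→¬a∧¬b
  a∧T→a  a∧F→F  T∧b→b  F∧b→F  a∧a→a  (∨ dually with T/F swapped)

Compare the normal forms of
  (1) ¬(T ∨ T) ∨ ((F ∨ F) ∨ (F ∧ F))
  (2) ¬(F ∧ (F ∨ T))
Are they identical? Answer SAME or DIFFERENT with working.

Answer: DIFFERENT — A ⇓ F, B ⇓ T

Derivation:
Term A:
  start: ¬(T ∨ T) ∨ ((F ∨ F) ∨ (F ∧ F))
  [1] (¬T ∧ ¬T) ∨ ((F ∨ F) ∨ (F ∧ F))
  [2] ¬T ∨ ((F ∨ F) ∨ (F ∧ F))
  [3] F ∨ ((F ∨ F) ∨ (F ∧ F))
  [4] (F ∨ F) ∨ (F ∧ F)
  [5] F ∨ (F ∧ F)
  [6] F ∧ F
  [7] F

Term B:
  start: ¬(F ∧ (F ∨ T))
  [1] ¬F ∨ ¬(F ∨ T)
  [2] T ∨ ¬(F ∨ T)
  [3] T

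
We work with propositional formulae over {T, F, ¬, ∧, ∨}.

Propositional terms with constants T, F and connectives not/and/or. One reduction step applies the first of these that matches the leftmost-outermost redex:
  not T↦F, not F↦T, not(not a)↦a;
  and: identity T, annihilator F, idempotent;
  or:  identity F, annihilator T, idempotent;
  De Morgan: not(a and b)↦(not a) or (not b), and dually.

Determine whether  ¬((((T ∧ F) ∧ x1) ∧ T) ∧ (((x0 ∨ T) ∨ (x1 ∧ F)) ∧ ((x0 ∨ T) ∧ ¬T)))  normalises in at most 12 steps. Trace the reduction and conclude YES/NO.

Answer: YES — reaches normal form T in 10 ≤ 12 steps

Working:
  start: ¬((((T ∧ F) ∧ x1) ∧ T) ∧ (((x0 ∨ T) ∨ (x1 ∧ F)) ∧ ((x0 ∨ T) ∧ ¬T)))
  step 1: ¬(((T ∧ F) ∧ x1) ∧ T) ∨ ¬(((x0 ∨ T) ∨ (x1 ∧ F)) ∧ ((x0 ∨ T) ∧ ¬T))
  step 2: (¬((T ∧ F) ∧ x1) ∨ ¬T) ∨ ¬(((x0 ∨ T) ∨ (x1 ∧ F)) ∧ ((x0 ∨ T) ∧ ¬T))
  step 3: ((¬(T ∧ F) ∨ ¬x1) ∨ ¬T) ∨ ¬(((x0 ∨ T) ∨ (x1 ∧ F)) ∧ ((x0 ∨ T) ∧ ¬T))
  step 4: (((¬T ∨ ¬F) ∨ ¬x1) ∨ ¬T) ∨ ¬(((x0 ∨ T) ∨ (x1 ∧ F)) ∧ ((x0 ∨ T) ∧ ¬T))
  step 5: (((F ∨ ¬F) ∨ ¬x1) ∨ ¬T) ∨ ¬(((x0 ∨ T) ∨ (x1 ∧ F)) ∧ ((x0 ∨ T) ∧ ¬T))
  step 6: ((¬F ∨ ¬x1) ∨ ¬T) ∨ ¬(((x0 ∨ T) ∨ (x1 ∧ F)) ∧ ((x0 ∨ T) ∧ ¬T))
  step 7: ((T ∨ ¬x1) ∨ ¬T) ∨ ¬(((x0 ∨ T) ∨ (x1 ∧ F)) ∧ ((x0 ∨ T) ∧ ¬T))
  step 8: (T ∨ ¬T) ∨ ¬(((x0 ∨ T) ∨ (x1 ∧ F)) ∧ ((x0 ∨ T) ∧ ¬T))
  step 9: T ∨ ¬(((x0 ∨ T) ∨ (x1 ∧ F)) ∧ ((x0 ∨ T) ∧ ¬T))
  step 10: T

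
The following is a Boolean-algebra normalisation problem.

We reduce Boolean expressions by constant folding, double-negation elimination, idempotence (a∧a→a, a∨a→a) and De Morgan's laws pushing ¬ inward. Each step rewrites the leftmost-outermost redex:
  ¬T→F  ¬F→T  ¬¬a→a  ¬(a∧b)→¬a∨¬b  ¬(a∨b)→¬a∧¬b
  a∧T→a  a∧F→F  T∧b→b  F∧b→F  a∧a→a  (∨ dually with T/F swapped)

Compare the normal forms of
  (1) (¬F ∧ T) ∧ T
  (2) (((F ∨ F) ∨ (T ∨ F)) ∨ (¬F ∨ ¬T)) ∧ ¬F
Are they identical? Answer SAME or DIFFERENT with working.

Term A:
  start: (¬F ∧ T) ∧ T
  [1] ¬F ∧ T
  [2] ¬F
  [3] T

Term B:
  start: (((F ∨ F) ∨ (T ∨ F)) ∨ (¬F ∨ ¬T)) ∧ ¬F
  [1] ((F ∨ (T ∨ F)) ∨ (¬F ∨ ¬T)) ∧ ¬F
  [2] ((T ∨ F) ∨ (¬F ∨ ¬T)) ∧ ¬F
  [3] (T ∨ (¬F ∨ ¬T)) ∧ ¬F
  [4] T ∧ ¬F
  [5] ¬F
  [6] T

Answer: SAME — A ⇓ T, B ⇓ T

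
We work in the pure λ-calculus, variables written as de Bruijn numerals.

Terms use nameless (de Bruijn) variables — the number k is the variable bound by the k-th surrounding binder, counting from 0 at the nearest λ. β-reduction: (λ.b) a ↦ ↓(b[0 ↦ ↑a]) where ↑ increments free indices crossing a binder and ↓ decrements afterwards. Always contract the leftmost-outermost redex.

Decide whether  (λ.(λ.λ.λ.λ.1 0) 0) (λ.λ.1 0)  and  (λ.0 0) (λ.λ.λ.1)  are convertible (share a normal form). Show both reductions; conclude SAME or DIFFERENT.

Term A:
  start: (λ.(λ.λ.λ.λ.1 0) 0) (λ.λ.1 0)
  step 1: (λ.λ.λ.λ.1 0) (λ.λ.1 0)
  step 2: λ.λ.λ.1 0

Term B:
  start: (λ.0 0) (λ.λ.λ.1)
  step 1: (λ.λ.λ.1) (λ.λ.λ.1)
  step 2: λ.λ.1

Answer: DIFFERENT — A ⇓ λ.λ.λ.1 0, B ⇓ λ.λ.1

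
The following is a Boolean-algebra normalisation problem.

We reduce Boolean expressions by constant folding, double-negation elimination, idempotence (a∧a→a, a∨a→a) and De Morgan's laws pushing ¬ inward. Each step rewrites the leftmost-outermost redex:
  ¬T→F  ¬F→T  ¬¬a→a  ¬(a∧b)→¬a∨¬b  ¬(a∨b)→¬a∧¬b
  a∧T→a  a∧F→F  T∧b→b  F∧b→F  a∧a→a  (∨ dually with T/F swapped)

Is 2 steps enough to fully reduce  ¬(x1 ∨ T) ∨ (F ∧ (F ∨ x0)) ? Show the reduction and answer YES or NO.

  start: ¬(x1 ∨ T) ∨ (F ∧ (F ∨ x0))
  →1  (¬x1 ∧ ¬T) ∨ (F ∧ (F ∨ x0))
  →2  (¬x1 ∧ F) ∨ (F ∧ (F ∨ x0))

Answer: NO — after 2 steps the term is (¬x1 ∧ F) ∨ (F ∧ (F ∨ x0)), not yet normal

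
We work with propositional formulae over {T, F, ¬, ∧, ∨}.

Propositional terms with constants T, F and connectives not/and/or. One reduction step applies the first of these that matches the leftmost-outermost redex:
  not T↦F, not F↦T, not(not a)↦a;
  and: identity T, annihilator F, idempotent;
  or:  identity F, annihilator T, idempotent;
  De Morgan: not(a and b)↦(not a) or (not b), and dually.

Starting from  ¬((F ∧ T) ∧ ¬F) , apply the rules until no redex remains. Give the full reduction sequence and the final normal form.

  start: ¬((F ∧ T) ∧ ¬F)
  [1] ¬(F ∧ T) ∨ ¬¬F
  [2] (¬F ∨ ¬T) ∨ ¬¬F
  [3] (T ∨ ¬T) ∨ ¬¬F
  [4] T ∨ ¬¬F
  [5] T

Answer: normal form = T  (in 5 steps)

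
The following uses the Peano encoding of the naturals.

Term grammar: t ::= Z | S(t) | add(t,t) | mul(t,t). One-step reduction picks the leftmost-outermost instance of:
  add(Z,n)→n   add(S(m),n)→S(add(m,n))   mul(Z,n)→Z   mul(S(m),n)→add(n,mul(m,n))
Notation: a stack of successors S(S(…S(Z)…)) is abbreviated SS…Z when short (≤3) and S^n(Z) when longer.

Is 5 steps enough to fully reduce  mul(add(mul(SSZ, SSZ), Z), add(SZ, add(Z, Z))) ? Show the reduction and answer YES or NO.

Answer: NO — after 5 steps the term is add(S(add(Z, add(Z, Z))), mul(add(add(SZ, mul(SZ, SSZ)), Z), add(SZ, add(Z, Z)))), not yet normal

Working:
  start: mul(add(mul(SSZ, SSZ), Z), add(SZ, add(Z, Z)))
  [1] mul(add(add(SSZ, mul(SZ, SSZ)), Z), add(SZ, add(Z, Z)))
  [2] mul(add(S(add(SZ, mul(SZ, SSZ))), Z), add(SZ, add(Z, Z)))
  [3] mul(S(add(add(SZ, mul(SZ, SSZ)), Z)), add(SZ, add(Z, Z)))
  [4] add(add(SZ, add(Z, Z)), mul(add(add(SZ, mul(SZ, SSZ)), Z), add(SZ, add(Z, Z))))
  [5] add(S(add(Z, add(Z, Z))), mul(add(add(SZ, mul(SZ, SSZ)), Z), add(SZ, add(Z, Z))))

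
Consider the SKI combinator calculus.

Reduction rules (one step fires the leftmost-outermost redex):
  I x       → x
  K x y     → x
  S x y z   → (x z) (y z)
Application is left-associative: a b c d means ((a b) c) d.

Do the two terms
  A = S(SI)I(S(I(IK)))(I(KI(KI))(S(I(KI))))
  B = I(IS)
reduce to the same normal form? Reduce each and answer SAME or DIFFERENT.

Answer: DIFFERENT — A ⇓ S(KI), B ⇓ S

Working:
Term A:
  start: S(SI)I(S(I(IK)))(I(KI(KI))(S(I(KI))))
  step 1: SI(S(I(IK)))(I(S(I(IK))))(I(KI(KI))(S(I(KI))))
  step 2: I(I(S(I(IK))))(S(I(IK))(I(S(I(IK)))))(I(KI(KI))(S(I(KI))))
  step 3: I(S(I(IK)))(S(I(IK))(I(S(I(IK)))))(I(KI(KI))(S(I(KI))))
  step 4: S(I(IK))(S(I(IK))(I(S(I(IK)))))(I(KI(KI))(S(I(KI))))
  step 5: I(IK)(I(KI(KI))(S(I(KI))))(S(I(IK))(I(S(I(IK))))(I(KI(KI))(S(I(KI)))))
  step 6: IK(I(KI(KI))(S(I(KI))))(S(I(IK))(I(S(I(IK))))(I(KI(KI))(S(I(KI)))))
  step 7: K(I(KI(KI))(S(I(KI))))(S(I(IK))(I(S(I(IK))))(I(KI(KI))(S(I(KI)))))
  step 8: I(KI(KI))(S(I(KI)))
  step 9: KI(KI)(S(I(KI)))
  step 10: I(S(I(KI)))
  step 11: S(I(KI))
  step 12: S(KI)

Term B:
  start: I(IS)
  step 1: IS
  step 2: S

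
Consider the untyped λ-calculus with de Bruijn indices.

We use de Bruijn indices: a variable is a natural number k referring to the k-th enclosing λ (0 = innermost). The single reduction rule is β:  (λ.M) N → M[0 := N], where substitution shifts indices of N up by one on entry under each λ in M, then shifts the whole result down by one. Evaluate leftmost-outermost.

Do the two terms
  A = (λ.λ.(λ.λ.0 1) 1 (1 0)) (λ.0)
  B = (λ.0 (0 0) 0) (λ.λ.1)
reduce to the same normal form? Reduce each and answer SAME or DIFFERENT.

Term A:
  start: (λ.λ.(λ.λ.0 1) 1 (1 0)) (λ.0)
  [1] λ.(λ.λ.0 1) (λ.0) ((λ.0) 0)
  [2] λ.(λ.0 (λ.0)) ((λ.0) 0)
  [3] λ.(λ.0) 0 (λ.0)
  [4] λ.0 (λ.0)

Term B:
  start: (λ.0 (0 0) 0) (λ.λ.1)
  [1] (λ.λ.1) ((λ.λ.1) (λ.λ.1)) (λ.λ.1)
  [2] (λ.(λ.λ.1) (λ.λ.1)) (λ.λ.1)
  [3] (λ.λ.1) (λ.λ.1)
  [4] λ.λ.λ.1

Answer: DIFFERENT — A ⇓ λ.0 (λ.0), B ⇓ λ.λ.λ.1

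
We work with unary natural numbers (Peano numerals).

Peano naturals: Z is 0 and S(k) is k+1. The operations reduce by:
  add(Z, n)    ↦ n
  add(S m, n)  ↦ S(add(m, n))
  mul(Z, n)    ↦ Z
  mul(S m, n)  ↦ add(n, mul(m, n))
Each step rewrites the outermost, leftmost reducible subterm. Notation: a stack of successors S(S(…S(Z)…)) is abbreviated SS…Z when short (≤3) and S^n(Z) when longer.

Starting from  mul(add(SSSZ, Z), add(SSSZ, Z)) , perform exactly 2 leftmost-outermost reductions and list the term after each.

  start: mul(add(SSSZ, Z), add(SSSZ, Z))
  →1  mul(S(add(SSZ, Z)), add(SSSZ, Z))
  →2  add(add(SSSZ, Z), mul(add(SSZ, Z), add(SSSZ, Z)))

Answer: after 2 steps: add(add(SSSZ, Z), mul(add(SSZ, Z), add(SSSZ, Z)))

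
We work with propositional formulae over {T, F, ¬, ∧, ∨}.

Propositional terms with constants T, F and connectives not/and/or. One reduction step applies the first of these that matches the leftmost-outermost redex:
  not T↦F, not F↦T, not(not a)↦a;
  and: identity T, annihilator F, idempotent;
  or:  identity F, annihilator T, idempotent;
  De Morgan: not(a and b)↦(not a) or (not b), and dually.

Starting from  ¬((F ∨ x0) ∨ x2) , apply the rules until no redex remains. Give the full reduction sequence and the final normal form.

  start: ¬((F ∨ x0) ∨ x2)
  step 1: ¬(F ∨ x0) ∧ ¬x2
  step 2: (¬F ∧ ¬x0) ∧ ¬x2
  step 3: (T ∧ ¬x0) ∧ ¬x2
  step 4: ¬x0 ∧ ¬x2

Answer: normal form = ¬x0 ∧ ¬x2  (in 4 steps)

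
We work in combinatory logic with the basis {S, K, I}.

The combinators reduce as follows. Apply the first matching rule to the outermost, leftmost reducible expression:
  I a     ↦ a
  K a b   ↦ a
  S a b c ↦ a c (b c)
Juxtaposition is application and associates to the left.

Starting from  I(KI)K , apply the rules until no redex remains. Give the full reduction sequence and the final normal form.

  start: I(KI)K
  [1] KIK
  [2] I

Answer: normal form = I  (in 2 steps)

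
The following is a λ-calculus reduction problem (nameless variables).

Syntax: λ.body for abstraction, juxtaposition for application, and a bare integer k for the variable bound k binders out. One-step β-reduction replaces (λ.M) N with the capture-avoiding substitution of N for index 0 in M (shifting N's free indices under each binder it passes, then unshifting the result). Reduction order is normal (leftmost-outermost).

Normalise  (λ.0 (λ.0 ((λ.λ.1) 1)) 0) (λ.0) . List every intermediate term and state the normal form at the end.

Answer: normal form = λ.λ.0  (in 5 steps)

Reduction:
  start: (λ.0 (λ.0 ((λ.λ.1) 1)) 0) (λ.0)
  →1  (λ.0) (λ.0 ((λ.λ.1) (λ.0))) (λ.0)
  →2  (λ.0 ((λ.λ.1) (λ.0))) (λ.0)
  →3  (λ.0) ((λ.λ.1) (λ.0))
  →4  (λ.λ.1) (λ.0)
  →5  λ.λ.0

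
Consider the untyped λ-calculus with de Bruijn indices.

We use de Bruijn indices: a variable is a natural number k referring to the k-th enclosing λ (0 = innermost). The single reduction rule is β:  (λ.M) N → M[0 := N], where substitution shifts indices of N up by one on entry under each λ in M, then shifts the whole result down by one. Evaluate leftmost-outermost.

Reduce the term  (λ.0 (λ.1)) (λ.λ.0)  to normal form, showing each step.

Answer: normal form = λ.0  (in 2 steps)

Reduction:
  start: (λ.0 (λ.1)) (λ.λ.0)
  →1  (λ.λ.0) (λ.λ.λ.0)
  →2  λ.0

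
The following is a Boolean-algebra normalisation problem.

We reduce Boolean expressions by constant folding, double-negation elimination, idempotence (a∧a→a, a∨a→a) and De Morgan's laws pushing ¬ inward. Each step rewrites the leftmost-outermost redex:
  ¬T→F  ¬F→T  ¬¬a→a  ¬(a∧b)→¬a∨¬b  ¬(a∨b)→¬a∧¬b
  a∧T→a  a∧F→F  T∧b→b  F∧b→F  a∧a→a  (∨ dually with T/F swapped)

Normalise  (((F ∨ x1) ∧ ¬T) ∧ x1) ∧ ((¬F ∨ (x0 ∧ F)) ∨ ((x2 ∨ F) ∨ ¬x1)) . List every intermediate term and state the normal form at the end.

  start: (((F ∨ x1) ∧ ¬T) ∧ x1) ∧ ((¬F ∨ (x0 ∧ F)) ∨ ((x2 ∨ F) ∨ ¬x1))
  step 1: ((x1 ∧ ¬T) ∧ x1) ∧ ((¬F ∨ (x0 ∧ F)) ∨ ((x2 ∨ F) ∨ ¬x1))
  step 2: ((x1 ∧ F) ∧ x1) ∧ ((¬F ∨ (x0 ∧ F)) ∨ ((x2 ∨ F) ∨ ¬x1))
  step 3: (F ∧ x1) ∧ ((¬F ∨ (x0 ∧ F)) ∨ ((x2 ∨ F) ∨ ¬x1))
  step 4: F ∧ ((¬F ∨ (x0 ∧ F)) ∨ ((x2 ∨ F) ∨ ¬x1))
  step 5: F

Answer: normal form = F  (in 5 steps)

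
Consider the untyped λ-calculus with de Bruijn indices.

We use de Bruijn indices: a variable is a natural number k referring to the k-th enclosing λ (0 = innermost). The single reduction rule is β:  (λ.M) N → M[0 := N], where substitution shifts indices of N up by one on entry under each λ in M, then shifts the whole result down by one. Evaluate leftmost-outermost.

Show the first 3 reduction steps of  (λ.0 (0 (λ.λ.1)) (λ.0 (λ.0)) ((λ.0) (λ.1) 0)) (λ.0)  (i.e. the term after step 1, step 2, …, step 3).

  start: (λ.0 (0 (λ.λ.1)) (λ.0 (λ.0)) ((λ.0) (λ.1) 0)) (λ.0)
  →1  (λ.0) ((λ.0) (λ.λ.1)) (λ.0 (λ.0)) ((λ.0) (λ.λ.0) (λ.0))
  →2  (λ.0) (λ.λ.1) (λ.0 (λ.0)) ((λ.0) (λ.λ.0) (λ.0))
  →3  (λ.λ.1) (λ.0 (λ.0)) ((λ.0) (λ.λ.0) (λ.0))

Answer: after 3 steps: (λ.λ.1) (λ.0 (λ.0)) ((λ.0) (λ.λ.0) (λ.0))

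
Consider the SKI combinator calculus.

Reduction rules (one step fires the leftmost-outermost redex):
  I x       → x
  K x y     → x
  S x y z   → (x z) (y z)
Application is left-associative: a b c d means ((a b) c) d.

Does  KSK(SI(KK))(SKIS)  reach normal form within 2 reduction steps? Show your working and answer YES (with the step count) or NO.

  start: KSK(SI(KK))(SKIS)
  [1] S(SI(KK))(SKIS)
  [2] S(SI(KK))(KS(IS))

Answer: NO — after 2 steps the term is S(SI(KK))(KS(IS)), not yet normal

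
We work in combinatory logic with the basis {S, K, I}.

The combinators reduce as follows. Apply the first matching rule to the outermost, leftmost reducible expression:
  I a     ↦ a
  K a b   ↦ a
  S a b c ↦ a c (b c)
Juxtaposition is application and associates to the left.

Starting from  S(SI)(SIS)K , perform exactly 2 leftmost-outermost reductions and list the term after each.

  start: S(SI)(SIS)K
  step 1: SIK(SISK)
  step 2: I(SISK)(K(SISK))

Answer: after 2 steps: I(SISK)(K(SISK))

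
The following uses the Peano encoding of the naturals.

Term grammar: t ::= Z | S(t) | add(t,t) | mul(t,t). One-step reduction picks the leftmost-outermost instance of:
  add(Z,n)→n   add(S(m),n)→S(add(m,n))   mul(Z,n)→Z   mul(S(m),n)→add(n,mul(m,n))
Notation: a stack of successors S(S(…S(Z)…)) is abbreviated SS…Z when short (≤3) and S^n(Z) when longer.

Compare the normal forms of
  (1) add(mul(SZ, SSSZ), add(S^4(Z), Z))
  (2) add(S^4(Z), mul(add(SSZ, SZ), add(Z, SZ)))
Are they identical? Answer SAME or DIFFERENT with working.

Term A:
  start: add(mul(SZ, SSSZ), add(S^4(Z), Z))
  →1  add(add(SSSZ, mul(Z, SSSZ)), add(S^4(Z), Z))
  →2  add(S(add(SSZ, mul(Z, SSSZ))), add(S^4(Z), Z))
  →3  S(add(add(SSZ, mul(Z, SSSZ)), add(S^4(Z), Z)))
  →4  S(add(S(add(SZ, mul(Z, SSSZ))), add(S^4(Z), Z)))
  →5  S(S(add(add(SZ, mul(Z, SSSZ)), add(S^4(Z), Z))))
  →6  S(S(add(S(add(Z, mul(Z, SSSZ))), add(S^4(Z), Z))))
  →7  S(S(S(add(add(Z, mul(Z, SSSZ)), add(S^4(Z), Z)))))
  →8  S(S(S(add(mul(Z, SSSZ), add(S^4(Z), Z)))))
  →9  S(S(S(add(Z, add(S^4(Z), Z)))))
  →10  S(S(S(add(S^4(Z), Z))))
  →11  S(S(S(S(add(SSSZ, Z)))))
  →12  S(S(S(S(S(add(SSZ, Z))))))
  →13  S(S(S(S(S(S(add(SZ, Z)))))))
  →14  S(S(S(S(S(S(S(add(Z, Z))))))))
  →15  S^7(Z)

Term B:
  start: add(S^4(Z), mul(add(SSZ, SZ), add(Z, SZ)))
  →1  S(add(SSSZ, mul(add(SSZ, SZ), add(Z, SZ))))
  →2  S(S(add(SSZ, mul(add(SSZ, SZ), add(Z, SZ)))))
  →3  S(S(S(add(SZ, mul(add(SSZ, SZ), add(Z, SZ))))))
  →4  S(S(S(S(add(Z, mul(add(SSZ, SZ), add(Z, SZ)))))))
  →5  S(S(S(S(mul(add(SSZ, SZ), add(Z, SZ))))))
  →6  S(S(S(S(mul(S(add(SZ, SZ)), add(Z, SZ))))))
  →7  S(S(S(S(add(add(Z, SZ), mul(add(SZ, SZ), add(Z, SZ)))))))
  →8  S(S(S(S(add(SZ, mul(add(SZ, SZ), add(Z, SZ)))))))
  →9  S(S(S(S(S(add(Z, mul(add(SZ, SZ), add(Z, SZ))))))))
  →10  S(S(S(S(S(mul(add(SZ, SZ), add(Z, SZ)))))))
  →11  S(S(S(S(S(mul(S(add(Z, SZ)), add(Z, SZ)))))))
  →12  S(S(S(S(S(add(add(Z, SZ), mul(add(Z, SZ), add(Z, SZ))))))))
  →13  S(S(S(S(S(add(SZ, mul(add(Z, SZ), add(Z, SZ))))))))
  →14  S(S(S(S(S(S(add(Z, mul(add(Z, SZ), add(Z, SZ)))))))))
  →15  S(S(S(S(S(S(mul(add(Z, SZ), add(Z, SZ))))))))
  →16  S(S(S(S(S(S(mul(SZ, add(Z, SZ))))))))
  →17  S(S(S(S(S(S(add(add(Z, SZ), mul(Z, add(Z, SZ)))))))))
  →18  S(S(S(S(S(S(add(SZ, mul(Z, add(Z, SZ)))))))))
  →19  S(S(S(S(S(S(S(add(Z, mul(Z, add(Z, SZ))))))))))
  →20  S(S(S(S(S(S(S(mul(Z, add(Z, SZ)))))))))
  →21  S^7(Z)

Answer: SAME — A ⇓ S^7(Z), B ⇓ S^7(Z)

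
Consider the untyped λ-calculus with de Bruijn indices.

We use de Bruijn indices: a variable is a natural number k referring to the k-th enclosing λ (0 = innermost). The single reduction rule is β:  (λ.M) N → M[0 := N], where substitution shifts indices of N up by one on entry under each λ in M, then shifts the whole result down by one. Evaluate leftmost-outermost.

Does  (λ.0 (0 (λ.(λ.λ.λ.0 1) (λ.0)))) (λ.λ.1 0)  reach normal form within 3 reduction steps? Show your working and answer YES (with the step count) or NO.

  start: (λ.0 (0 (λ.(λ.λ.λ.0 1) (λ.0)))) (λ.λ.1 0)
  step 1: (λ.λ.1 0) ((λ.λ.1 0) (λ.(λ.λ.λ.0 1) (λ.0)))
  step 2: λ.(λ.λ.1 0) (λ.(λ.λ.λ.0 1) (λ.0)) 0
  step 3: λ.(λ.(λ.(λ.λ.λ.0 1) (λ.0)) 0) 0

Answer: NO — after 3 steps the term is λ.(λ.(λ.(λ.λ.λ.0 1) (λ.0)) 0) 0, not yet normal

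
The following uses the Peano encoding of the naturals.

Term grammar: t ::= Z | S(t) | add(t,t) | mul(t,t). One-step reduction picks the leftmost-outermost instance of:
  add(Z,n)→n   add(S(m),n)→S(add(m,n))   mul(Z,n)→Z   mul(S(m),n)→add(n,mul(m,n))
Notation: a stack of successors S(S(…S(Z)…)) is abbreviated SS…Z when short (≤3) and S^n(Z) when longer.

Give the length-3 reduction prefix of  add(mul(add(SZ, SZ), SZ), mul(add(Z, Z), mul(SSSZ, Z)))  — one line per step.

  start: add(mul(add(SZ, SZ), SZ), mul(add(Z, Z), mul(SSSZ, Z)))
  [1] add(mul(S(add(Z, SZ)), SZ), mul(add(Z, Z), mul(SSSZ, Z)))
  [2] add(add(SZ, mul(add(Z, SZ), SZ)), mul(add(Z, Z), mul(SSSZ, Z)))
  [3] add(S(add(Z, mul(add(Z, SZ), SZ))), mul(add(Z, Z), mul(SSSZ, Z)))

Answer: after 3 steps: add(S(add(Z, mul(add(Z, SZ), SZ))), mul(add(Z, Z), mul(SSSZ, Z)))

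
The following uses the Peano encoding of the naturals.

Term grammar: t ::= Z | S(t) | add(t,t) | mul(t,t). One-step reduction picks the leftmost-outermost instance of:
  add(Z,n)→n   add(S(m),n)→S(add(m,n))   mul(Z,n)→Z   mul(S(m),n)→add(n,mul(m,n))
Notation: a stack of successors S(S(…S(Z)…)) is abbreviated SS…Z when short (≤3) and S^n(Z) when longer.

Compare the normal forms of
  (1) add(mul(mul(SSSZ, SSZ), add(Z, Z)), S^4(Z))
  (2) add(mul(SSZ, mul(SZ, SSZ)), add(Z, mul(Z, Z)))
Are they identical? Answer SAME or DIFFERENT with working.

Answer: SAME — A ⇓ S^4(Z), B ⇓ S^4(Z)

Derivation:
Term A:
  start: add(mul(mul(SSSZ, SSZ), add(Z, Z)), S^4(Z))
  →1  add(mul(add(SSZ, mul(SSZ, SSZ)), add(Z, Z)), S^4(Z))
  →2  add(mul(S(add(SZ, mul(SSZ, SSZ))), add(Z, Z)), S^4(Z))
  →3  add(add(add(Z, Z), mul(add(SZ, mul(SSZ, SSZ)), add(Z, Z))), S^4(Z))
  →4  add(add(Z, mul(add(SZ, mul(SSZ, SSZ)), add(Z, Z))), S^4(Z))
  →5  add(mul(add(SZ, mul(SSZ, SSZ)), add(Z, Z)), S^4(Z))
  →6  add(mul(S(add(Z, mul(SSZ, SSZ))), add(Z, Z)), S^4(Z))
  →7  add(add(add(Z, Z), mul(add(Z, mul(SSZ, SSZ)), add(Z, Z))), S^4(Z))
  →8  add(add(Z, mul(add(Z, mul(SSZ, SSZ)), add(Z, Z))), S^4(Z))
  →9  add(mul(add(Z, mul(SSZ, SSZ)), add(Z, Z)), S^4(Z))
  →10  add(mul(mul(SSZ, SSZ), add(Z, Z)), S^4(Z))
  →11  add(mul(add(SSZ, mul(SZ, SSZ)), add(Z, Z)), S^4(Z))
  →12  add(mul(S(add(SZ, mul(SZ, SSZ))), add(Z, Z)), S^4(Z))
  →13  add(add(add(Z, Z), mul(add(SZ, mul(SZ, SSZ)), add(Z, Z))), S^4(Z))
  →14  add(add(Z, mul(add(SZ, mul(SZ, SSZ)), add(Z, Z))), S^4(Z))
  →15  add(mul(add(SZ, mul(SZ, SSZ)), add(Z, Z)), S^4(Z))
  →16  add(mul(S(add(Z, mul(SZ, SSZ))), add(Z, Z)), S^4(Z))
  →17  add(add(add(Z, Z), mul(add(Z, mul(SZ, SSZ)), add(Z, Z))), S^4(Z))
  →18  add(add(Z, mul(add(Z, mul(SZ, SSZ)), add(Z, Z))), S^4(Z))
  →19  add(mul(add(Z, mul(SZ, SSZ)), add(Z, Z)), S^4(Z))
  →20  add(mul(mul(SZ, SSZ), add(Z, Z)), S^4(Z))
  →21  add(mul(add(SSZ, mul(Z, SSZ)), add(Z, Z)), S^4(Z))
  →22  add(mul(S(add(SZ, mul(Z, SSZ))), add(Z, Z)), S^4(Z))
  →23  add(add(add(Z, Z), mul(add(SZ, mul(Z, SSZ)), add(Z, Z))), S^4(Z))
  →24  add(add(Z, mul(add(SZ, mul(Z, SSZ)), add(Z, Z))), S^4(Z))
  →25  add(mul(add(SZ, mul(Z, SSZ)), add(Z, Z)), S^4(Z))
  →26  add(mul(S(add(Z, mul(Z, SSZ))), add(Z, Z)), S^4(Z))
  →27  add(add(add(Z, Z), mul(add(Z, mul(Z, SSZ)), add(Z, Z))), S^4(Z))
  →28  add(add(Z, mul(add(Z, mul(Z, SSZ)), add(Z, Z))), S^4(Z))
  →29  add(mul(add(Z, mul(Z, SSZ)), add(Z, Z)), S^4(Z))
  →30  add(mul(mul(Z, SSZ), add(Z, Z)), S^4(Z))
  →31  add(mul(Z, add(Z, Z)), S^4(Z))
  →32  add(Z, S^4(Z))
  →33  S^4(Z)

Term B:
  start: add(mul(SSZ, mul(SZ, SSZ)), add(Z, mul(Z, Z)))
  →1  add(add(mul(SZ, SSZ), mul(SZ, mul(SZ, SSZ))), add(Z, mul(Z, Z)))
  →2  add(add(add(SSZ, mul(Z, SSZ)), mul(SZ, mul(SZ, SSZ))), add(Z, mul(Z, Z)))
  →3  add(add(S(add(SZ, mul(Z, SSZ))), mul(SZ, mul(SZ, SSZ))), add(Z, mul(Z, Z)))
  →4  add(S(add(add(SZ, mul(Z, SSZ)), mul(SZ, mul(SZ, SSZ)))), add(Z, mul(Z, Z)))
  →5  S(add(add(add(SZ, mul(Z, SSZ)), mul(SZ, mul(SZ, SSZ))), add(Z, mul(Z, Z))))
  →6  S(add(add(S(add(Z, mul(Z, SSZ))), mul(SZ, mul(SZ, SSZ))), add(Z, mul(Z, Z))))
  →7  S(add(S(add(add(Z, mul(Z, SSZ)), mul(SZ, mul(SZ, SSZ)))), add(Z, mul(Z, Z))))
  →8  S(S(add(add(add(Z, mul(Z, SSZ)), mul(SZ, mul(SZ, SSZ))), add(Z, mul(Z, Z)))))
  →9  S(S(add(add(mul(Z, SSZ), mul(SZ, mul(SZ, SSZ))), add(Z, mul(Z, Z)))))
  →10  S(S(add(add(Z, mul(SZ, mul(SZ, SSZ))), add(Z, mul(Z, Z)))))
  →11  S(S(add(mul(SZ, mul(SZ, SSZ)), add(Z, mul(Z, Z)))))
  →12  S(S(add(add(mul(SZ, SSZ), mul(Z, mul(SZ, SSZ))), add(Z, mul(Z, Z)))))
  →13  S(S(add(add(add(SSZ, mul(Z, SSZ)), mul(Z, mul(SZ, SSZ))), add(Z, mul(Z, Z)))))
  →14  S(S(add(add(S(add(SZ, mul(Z, SSZ))), mul(Z, mul(SZ, SSZ))), add(Z, mul(Z, Z)))))
  →15  S(S(add(S(add(add(SZ, mul(Z, SSZ)), mul(Z, mul(SZ, SSZ)))), add(Z, mul(Z, Z)))))
  →16  S(S(S(add(add(add(SZ, mul(Z, SSZ)), mul(Z, mul(SZ, SSZ))), add(Z, mul(Z, Z))))))
  →17  S(S(S(add(add(S(add(Z, mul(Z, SSZ))), mul(Z, mul(SZ, SSZ))), add(Z, mul(Z, Z))))))
  →18  S(S(S(add(S(add(add(Z, mul(Z, SSZ)), mul(Z, mul(SZ, SSZ)))), add(Z, mul(Z, Z))))))
  →19  S(S(S(S(add(add(add(Z, mul(Z, SSZ)), mul(Z, mul(SZ, SSZ))), add(Z, mul(Z, Z)))))))
  →20  S(S(S(S(add(add(mul(Z, SSZ), mul(Z, mul(SZ, SSZ))), add(Z, mul(Z, Z)))))))
  →21  S(S(S(S(add(add(Z, mul(Z, mul(SZ, SSZ))), add(Z, mul(Z, Z)))))))
  →22  S(S(S(S(add(mul(Z, mul(SZ, SSZ)), add(Z, mul(Z, Z)))))))
  →23  S(S(S(S(add(Z, add(Z, mul(Z, Z)))))))
  →24  S(S(S(S(add(Z, mul(Z, Z))))))
  →25  S(S(S(S(mul(Z, Z)))))
  →26  S^4(Z)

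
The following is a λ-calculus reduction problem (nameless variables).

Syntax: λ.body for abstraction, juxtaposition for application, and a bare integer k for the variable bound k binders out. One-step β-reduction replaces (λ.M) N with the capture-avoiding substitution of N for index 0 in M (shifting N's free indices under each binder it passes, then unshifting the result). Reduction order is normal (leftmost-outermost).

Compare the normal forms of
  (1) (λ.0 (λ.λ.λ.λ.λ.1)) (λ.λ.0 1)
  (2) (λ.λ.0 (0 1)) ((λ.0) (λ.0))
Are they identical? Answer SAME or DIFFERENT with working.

Answer: DIFFERENT — A ⇓ λ.0 (λ.λ.λ.λ.λ.1), B ⇓ λ.0 (0 (λ.0))

Derivation:
Term A:
  start: (λ.0 (λ.λ.λ.λ.λ.1)) (λ.λ.0 1)
  step 1: (λ.λ.0 1) (λ.λ.λ.λ.λ.1)
  step 2: λ.0 (λ.λ.λ.λ.λ.1)

Term B:
  start: (λ.λ.0 (0 1)) ((λ.0) (λ.0))
  step 1: λ.0 (0 ((λ.0) (λ.0)))
  step 2: λ.0 (0 (λ.0))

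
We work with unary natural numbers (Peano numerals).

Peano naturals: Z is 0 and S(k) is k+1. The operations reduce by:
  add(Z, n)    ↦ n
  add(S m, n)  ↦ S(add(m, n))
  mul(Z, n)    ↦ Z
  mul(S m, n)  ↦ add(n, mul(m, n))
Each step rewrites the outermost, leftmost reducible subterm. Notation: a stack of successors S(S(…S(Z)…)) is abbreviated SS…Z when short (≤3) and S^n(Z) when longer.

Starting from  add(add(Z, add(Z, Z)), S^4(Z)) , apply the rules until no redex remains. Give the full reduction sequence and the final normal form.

Answer: normal form = S^4(Z)  (in 3 steps)

Working:
  start: add(add(Z, add(Z, Z)), S^4(Z))
  →1  add(add(Z, Z), S^4(Z))
  →2  add(Z, S^4(Z))
  →3  S^4(Z)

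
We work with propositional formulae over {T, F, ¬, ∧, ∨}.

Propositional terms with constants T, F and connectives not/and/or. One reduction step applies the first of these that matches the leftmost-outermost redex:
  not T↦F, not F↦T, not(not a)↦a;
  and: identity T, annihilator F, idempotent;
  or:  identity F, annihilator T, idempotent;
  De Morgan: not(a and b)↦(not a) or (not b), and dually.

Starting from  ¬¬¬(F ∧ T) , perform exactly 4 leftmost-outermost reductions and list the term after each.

Answer: after 4 steps: T

Reduction:
  start: ¬¬¬(F ∧ T)
  step 1: ¬(F ∧ T)
  step 2: ¬F ∨ ¬T
  step 3: T ∨ ¬T
  step 4: T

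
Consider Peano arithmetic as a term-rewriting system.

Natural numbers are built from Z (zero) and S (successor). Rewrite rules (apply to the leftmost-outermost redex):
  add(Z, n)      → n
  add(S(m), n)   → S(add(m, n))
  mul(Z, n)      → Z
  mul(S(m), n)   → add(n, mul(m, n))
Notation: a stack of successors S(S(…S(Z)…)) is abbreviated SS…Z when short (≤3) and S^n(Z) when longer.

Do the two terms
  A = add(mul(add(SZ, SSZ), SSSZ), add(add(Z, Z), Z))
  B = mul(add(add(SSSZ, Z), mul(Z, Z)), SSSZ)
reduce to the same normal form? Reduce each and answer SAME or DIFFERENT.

Term A:
  start: add(mul(add(SZ, SSZ), SSSZ), add(add(Z, Z), Z))
  →1  add(mul(S(add(Z, SSZ)), SSSZ), add(add(Z, Z), Z))
  →2  add(add(SSSZ, mul(add(Z, SSZ), SSSZ)), add(add(Z, Z), Z))
  →3  add(S(add(SSZ, mul(add(Z, SSZ), SSSZ))), add(add(Z, Z), Z))
  →4  S(add(add(SSZ, mul(add(Z, SSZ), SSSZ)), add(add(Z, Z), Z)))
  →5  S(add(S(add(SZ, mul(add(Z, SSZ), SSSZ))), add(add(Z, Z), Z)))
  →6  S(S(add(add(SZ, mul(add(Z, SSZ), SSSZ)), add(add(Z, Z), Z))))
  →7  S(S(add(S(add(Z, mul(add(Z, SSZ), SSSZ))), add(add(Z, Z), Z))))
  →8  S(S(S(add(add(Z, mul(add(Z, SSZ), SSSZ)), add(add(Z, Z), Z)))))
  →9  S(S(S(add(mul(add(Z, SSZ), SSSZ), add(add(Z, Z), Z)))))
  →10  S(S(S(add(mul(SSZ, SSSZ), add(add(Z, Z), Z)))))
  →11  S(S(S(add(add(SSSZ, mul(SZ, SSSZ)), add(add(Z, Z), Z)))))
  →12  S(S(S(add(S(add(SSZ, mul(SZ, SSSZ))), add(add(Z, Z), Z)))))
  →13  S(S(S(S(add(add(SSZ, mul(SZ, SSSZ)), add(add(Z, Z), Z))))))
  →14  S(S(S(S(add(S(add(SZ, mul(SZ, SSSZ))), add(add(Z, Z), Z))))))
  →15  S(S(S(S(S(add(add(SZ, mul(SZ, SSSZ)), add(add(Z, Z), Z)))))))
  →16  S(S(S(S(S(add(S(add(Z, mul(SZ, SSSZ))), add(add(Z, Z), Z)))))))
  →17  S(S(S(S(S(S(add(add(Z, mul(SZ, SSSZ)), add(add(Z, Z), Z))))))))
  →18  S(S(S(S(S(S(add(mul(SZ, SSSZ), add(add(Z, Z), Z))))))))
  →19  S(S(S(S(S(S(add(add(SSSZ, mul(Z, SSSZ)), add(add(Z, Z), Z))))))))
  →20  S(S(S(S(S(S(add(S(add(SSZ, mul(Z, SSSZ))), add(add(Z, Z), Z))))))))
  →21  S(S(S(S(S(S(S(add(add(SSZ, mul(Z, SSSZ)), add(add(Z, Z), Z)))))))))
  →22  S(S(S(S(S(S(S(add(S(add(SZ, mul(Z, SSSZ))), add(add(Z, Z), Z)))))))))
  →23  S(S(S(S(S(S(S(S(add(add(SZ, mul(Z, SSSZ)), add(add(Z, Z), Z))))))))))
  →24  S(S(S(S(S(S(S(S(add(S(add(Z, mul(Z, SSSZ))), add(add(Z, Z), Z))))))))))
  →25  S(S(S(S(S(S(S(S(S(add(add(Z, mul(Z, SSSZ)), add(add(Z, Z), Z)))))))))))
  →26  S(S(S(S(S(S(S(S(S(add(mul(Z, SSSZ), add(add(Z, Z), Z)))))))))))
  →27  S(S(S(S(S(S(S(S(S(add(Z, add(add(Z, Z), Z)))))))))))
  →28  S(S(S(S(S(S(S(S(S(add(add(Z, Z), Z))))))))))
  →29  S(S(S(S(S(S(S(S(S(add(Z, Z))))))))))
  →30  S^9(Z)

Term B:
  start: mul(add(add(SSSZ, Z), mul(Z, Z)), SSSZ)
  →1  mul(add(S(add(SSZ, Z)), mul(Z, Z)), SSSZ)
  →2  mul(S(add(add(SSZ, Z), mul(Z, Z))), SSSZ)
  →3  add(SSSZ, mul(add(add(SSZ, Z), mul(Z, Z)), SSSZ))
  →4  S(add(SSZ, mul(add(add(SSZ, Z), mul(Z, Z)), SSSZ)))
  →5  S(S(add(SZ, mul(add(add(SSZ, Z), mul(Z, Z)), SSSZ))))
  →6  S(S(S(add(Z, mul(add(add(SSZ, Z), mul(Z, Z)), SSSZ)))))
  →7  S(S(S(mul(add(add(SSZ, Z), mul(Z, Z)), SSSZ))))
  →8  S(S(S(mul(add(S(add(SZ, Z)), mul(Z, Z)), SSSZ))))
  →9  S(S(S(mul(S(add(add(SZ, Z), mul(Z, Z))), SSSZ))))
  →10  S(S(S(add(SSSZ, mul(add(add(SZ, Z), mul(Z, Z)), SSSZ)))))
  →11  S(S(S(S(add(SSZ, mul(add(add(SZ, Z), mul(Z, Z)), SSSZ))))))
  →12  S(S(S(S(S(add(SZ, mul(add(add(SZ, Z), mul(Z, Z)), SSSZ)))))))
  →13  S(S(S(S(S(S(add(Z, mul(add(add(SZ, Z), mul(Z, Z)), SSSZ))))))))
  →14  S(S(S(S(S(S(mul(add(add(SZ, Z), mul(Z, Z)), SSSZ)))))))
  →15  S(S(S(S(S(S(mul(add(S(add(Z, Z)), mul(Z, Z)), SSSZ)))))))
  →16  S(S(S(S(S(S(mul(S(add(add(Z, Z), mul(Z, Z))), SSSZ)))))))
  →17  S(S(S(S(S(S(add(SSSZ, mul(add(add(Z, Z), mul(Z, Z)), SSSZ))))))))
  →18  S(S(S(S(S(S(S(add(SSZ, mul(add(add(Z, Z), mul(Z, Z)), SSSZ)))))))))
  →19  S(S(S(S(S(S(S(S(add(SZ, mul(add(add(Z, Z), mul(Z, Z)), SSSZ))))))))))
  →20  S(S(S(S(S(S(S(S(S(add(Z, mul(add(add(Z, Z), mul(Z, Z)), SSSZ)))))))))))
  →21  S(S(S(S(S(S(S(S(S(mul(add(add(Z, Z), mul(Z, Z)), SSSZ))))))))))
  →22  S(S(S(S(S(S(S(S(S(mul(add(Z, mul(Z, Z)), SSSZ))))))))))
  →23  S(S(S(S(S(S(S(S(S(mul(mul(Z, Z), SSSZ))))))))))
  →24  S(S(S(S(S(S(S(S(S(mul(Z, SSSZ))))))))))
  →25  S^9(Z)

Answer: SAME — A ⇓ S^9(Z), B ⇓ S^9(Z)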